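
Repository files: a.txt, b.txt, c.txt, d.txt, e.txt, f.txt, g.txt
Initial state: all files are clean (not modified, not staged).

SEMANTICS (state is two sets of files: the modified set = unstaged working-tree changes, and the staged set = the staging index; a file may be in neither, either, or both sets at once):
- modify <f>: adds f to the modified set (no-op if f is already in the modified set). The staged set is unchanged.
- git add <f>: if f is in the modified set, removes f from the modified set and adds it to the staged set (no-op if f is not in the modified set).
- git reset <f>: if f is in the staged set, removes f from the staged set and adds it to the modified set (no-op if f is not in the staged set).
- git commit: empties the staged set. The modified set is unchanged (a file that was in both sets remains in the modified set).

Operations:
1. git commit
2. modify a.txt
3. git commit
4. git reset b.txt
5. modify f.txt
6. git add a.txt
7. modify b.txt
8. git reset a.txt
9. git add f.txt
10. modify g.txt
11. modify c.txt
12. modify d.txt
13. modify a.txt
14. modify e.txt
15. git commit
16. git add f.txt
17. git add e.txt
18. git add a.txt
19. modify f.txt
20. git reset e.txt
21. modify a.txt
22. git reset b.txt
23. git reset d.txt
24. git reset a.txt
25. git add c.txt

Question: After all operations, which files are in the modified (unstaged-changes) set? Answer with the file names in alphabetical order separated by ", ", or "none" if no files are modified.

Answer: a.txt, b.txt, d.txt, e.txt, f.txt, g.txt

Derivation:
After op 1 (git commit): modified={none} staged={none}
After op 2 (modify a.txt): modified={a.txt} staged={none}
After op 3 (git commit): modified={a.txt} staged={none}
After op 4 (git reset b.txt): modified={a.txt} staged={none}
After op 5 (modify f.txt): modified={a.txt, f.txt} staged={none}
After op 6 (git add a.txt): modified={f.txt} staged={a.txt}
After op 7 (modify b.txt): modified={b.txt, f.txt} staged={a.txt}
After op 8 (git reset a.txt): modified={a.txt, b.txt, f.txt} staged={none}
After op 9 (git add f.txt): modified={a.txt, b.txt} staged={f.txt}
After op 10 (modify g.txt): modified={a.txt, b.txt, g.txt} staged={f.txt}
After op 11 (modify c.txt): modified={a.txt, b.txt, c.txt, g.txt} staged={f.txt}
After op 12 (modify d.txt): modified={a.txt, b.txt, c.txt, d.txt, g.txt} staged={f.txt}
After op 13 (modify a.txt): modified={a.txt, b.txt, c.txt, d.txt, g.txt} staged={f.txt}
After op 14 (modify e.txt): modified={a.txt, b.txt, c.txt, d.txt, e.txt, g.txt} staged={f.txt}
After op 15 (git commit): modified={a.txt, b.txt, c.txt, d.txt, e.txt, g.txt} staged={none}
After op 16 (git add f.txt): modified={a.txt, b.txt, c.txt, d.txt, e.txt, g.txt} staged={none}
After op 17 (git add e.txt): modified={a.txt, b.txt, c.txt, d.txt, g.txt} staged={e.txt}
After op 18 (git add a.txt): modified={b.txt, c.txt, d.txt, g.txt} staged={a.txt, e.txt}
After op 19 (modify f.txt): modified={b.txt, c.txt, d.txt, f.txt, g.txt} staged={a.txt, e.txt}
After op 20 (git reset e.txt): modified={b.txt, c.txt, d.txt, e.txt, f.txt, g.txt} staged={a.txt}
After op 21 (modify a.txt): modified={a.txt, b.txt, c.txt, d.txt, e.txt, f.txt, g.txt} staged={a.txt}
After op 22 (git reset b.txt): modified={a.txt, b.txt, c.txt, d.txt, e.txt, f.txt, g.txt} staged={a.txt}
After op 23 (git reset d.txt): modified={a.txt, b.txt, c.txt, d.txt, e.txt, f.txt, g.txt} staged={a.txt}
After op 24 (git reset a.txt): modified={a.txt, b.txt, c.txt, d.txt, e.txt, f.txt, g.txt} staged={none}
After op 25 (git add c.txt): modified={a.txt, b.txt, d.txt, e.txt, f.txt, g.txt} staged={c.txt}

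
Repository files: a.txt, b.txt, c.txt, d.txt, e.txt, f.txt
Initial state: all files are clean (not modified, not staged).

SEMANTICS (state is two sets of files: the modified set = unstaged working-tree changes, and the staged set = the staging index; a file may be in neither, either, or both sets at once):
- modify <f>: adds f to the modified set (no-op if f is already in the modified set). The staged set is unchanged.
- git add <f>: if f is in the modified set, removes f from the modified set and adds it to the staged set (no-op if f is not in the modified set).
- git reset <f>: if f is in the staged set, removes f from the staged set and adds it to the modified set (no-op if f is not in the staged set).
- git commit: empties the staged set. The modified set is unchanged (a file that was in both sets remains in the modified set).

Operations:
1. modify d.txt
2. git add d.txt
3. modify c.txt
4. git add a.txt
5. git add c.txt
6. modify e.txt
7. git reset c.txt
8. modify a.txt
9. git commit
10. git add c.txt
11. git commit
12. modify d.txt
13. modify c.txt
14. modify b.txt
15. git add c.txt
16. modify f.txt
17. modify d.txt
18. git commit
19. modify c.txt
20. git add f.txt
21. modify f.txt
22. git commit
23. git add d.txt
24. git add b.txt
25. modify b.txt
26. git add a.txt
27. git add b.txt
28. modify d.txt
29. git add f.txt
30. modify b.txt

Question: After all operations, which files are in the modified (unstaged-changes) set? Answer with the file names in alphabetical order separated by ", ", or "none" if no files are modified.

Answer: b.txt, c.txt, d.txt, e.txt

Derivation:
After op 1 (modify d.txt): modified={d.txt} staged={none}
After op 2 (git add d.txt): modified={none} staged={d.txt}
After op 3 (modify c.txt): modified={c.txt} staged={d.txt}
After op 4 (git add a.txt): modified={c.txt} staged={d.txt}
After op 5 (git add c.txt): modified={none} staged={c.txt, d.txt}
After op 6 (modify e.txt): modified={e.txt} staged={c.txt, d.txt}
After op 7 (git reset c.txt): modified={c.txt, e.txt} staged={d.txt}
After op 8 (modify a.txt): modified={a.txt, c.txt, e.txt} staged={d.txt}
After op 9 (git commit): modified={a.txt, c.txt, e.txt} staged={none}
After op 10 (git add c.txt): modified={a.txt, e.txt} staged={c.txt}
After op 11 (git commit): modified={a.txt, e.txt} staged={none}
After op 12 (modify d.txt): modified={a.txt, d.txt, e.txt} staged={none}
After op 13 (modify c.txt): modified={a.txt, c.txt, d.txt, e.txt} staged={none}
After op 14 (modify b.txt): modified={a.txt, b.txt, c.txt, d.txt, e.txt} staged={none}
After op 15 (git add c.txt): modified={a.txt, b.txt, d.txt, e.txt} staged={c.txt}
After op 16 (modify f.txt): modified={a.txt, b.txt, d.txt, e.txt, f.txt} staged={c.txt}
After op 17 (modify d.txt): modified={a.txt, b.txt, d.txt, e.txt, f.txt} staged={c.txt}
After op 18 (git commit): modified={a.txt, b.txt, d.txt, e.txt, f.txt} staged={none}
After op 19 (modify c.txt): modified={a.txt, b.txt, c.txt, d.txt, e.txt, f.txt} staged={none}
After op 20 (git add f.txt): modified={a.txt, b.txt, c.txt, d.txt, e.txt} staged={f.txt}
After op 21 (modify f.txt): modified={a.txt, b.txt, c.txt, d.txt, e.txt, f.txt} staged={f.txt}
After op 22 (git commit): modified={a.txt, b.txt, c.txt, d.txt, e.txt, f.txt} staged={none}
After op 23 (git add d.txt): modified={a.txt, b.txt, c.txt, e.txt, f.txt} staged={d.txt}
After op 24 (git add b.txt): modified={a.txt, c.txt, e.txt, f.txt} staged={b.txt, d.txt}
After op 25 (modify b.txt): modified={a.txt, b.txt, c.txt, e.txt, f.txt} staged={b.txt, d.txt}
After op 26 (git add a.txt): modified={b.txt, c.txt, e.txt, f.txt} staged={a.txt, b.txt, d.txt}
After op 27 (git add b.txt): modified={c.txt, e.txt, f.txt} staged={a.txt, b.txt, d.txt}
After op 28 (modify d.txt): modified={c.txt, d.txt, e.txt, f.txt} staged={a.txt, b.txt, d.txt}
After op 29 (git add f.txt): modified={c.txt, d.txt, e.txt} staged={a.txt, b.txt, d.txt, f.txt}
After op 30 (modify b.txt): modified={b.txt, c.txt, d.txt, e.txt} staged={a.txt, b.txt, d.txt, f.txt}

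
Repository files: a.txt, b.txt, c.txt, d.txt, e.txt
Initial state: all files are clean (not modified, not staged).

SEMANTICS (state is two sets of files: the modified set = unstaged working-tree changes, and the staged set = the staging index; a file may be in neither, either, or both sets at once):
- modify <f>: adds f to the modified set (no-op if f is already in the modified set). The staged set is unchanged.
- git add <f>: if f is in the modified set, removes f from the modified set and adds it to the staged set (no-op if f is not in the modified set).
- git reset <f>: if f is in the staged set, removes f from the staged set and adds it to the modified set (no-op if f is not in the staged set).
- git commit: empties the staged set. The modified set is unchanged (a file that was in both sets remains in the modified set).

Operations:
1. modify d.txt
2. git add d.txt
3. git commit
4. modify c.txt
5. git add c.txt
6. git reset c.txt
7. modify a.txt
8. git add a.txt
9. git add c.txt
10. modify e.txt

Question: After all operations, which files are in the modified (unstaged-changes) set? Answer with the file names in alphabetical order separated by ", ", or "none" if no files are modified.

Answer: e.txt

Derivation:
After op 1 (modify d.txt): modified={d.txt} staged={none}
After op 2 (git add d.txt): modified={none} staged={d.txt}
After op 3 (git commit): modified={none} staged={none}
After op 4 (modify c.txt): modified={c.txt} staged={none}
After op 5 (git add c.txt): modified={none} staged={c.txt}
After op 6 (git reset c.txt): modified={c.txt} staged={none}
After op 7 (modify a.txt): modified={a.txt, c.txt} staged={none}
After op 8 (git add a.txt): modified={c.txt} staged={a.txt}
After op 9 (git add c.txt): modified={none} staged={a.txt, c.txt}
After op 10 (modify e.txt): modified={e.txt} staged={a.txt, c.txt}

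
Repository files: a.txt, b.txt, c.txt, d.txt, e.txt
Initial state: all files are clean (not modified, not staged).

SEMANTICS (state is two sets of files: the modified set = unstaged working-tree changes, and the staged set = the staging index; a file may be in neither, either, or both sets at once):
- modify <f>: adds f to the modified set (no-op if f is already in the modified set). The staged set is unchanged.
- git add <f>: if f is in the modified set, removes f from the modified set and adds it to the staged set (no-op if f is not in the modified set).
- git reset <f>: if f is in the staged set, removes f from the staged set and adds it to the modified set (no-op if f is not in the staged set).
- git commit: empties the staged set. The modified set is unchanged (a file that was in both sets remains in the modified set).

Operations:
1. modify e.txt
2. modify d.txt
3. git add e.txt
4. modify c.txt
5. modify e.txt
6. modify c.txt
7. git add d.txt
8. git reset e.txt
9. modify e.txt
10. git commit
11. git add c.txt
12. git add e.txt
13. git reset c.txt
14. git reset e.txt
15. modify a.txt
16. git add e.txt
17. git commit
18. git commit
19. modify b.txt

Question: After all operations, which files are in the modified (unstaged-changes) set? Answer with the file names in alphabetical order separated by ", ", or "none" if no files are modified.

After op 1 (modify e.txt): modified={e.txt} staged={none}
After op 2 (modify d.txt): modified={d.txt, e.txt} staged={none}
After op 3 (git add e.txt): modified={d.txt} staged={e.txt}
After op 4 (modify c.txt): modified={c.txt, d.txt} staged={e.txt}
After op 5 (modify e.txt): modified={c.txt, d.txt, e.txt} staged={e.txt}
After op 6 (modify c.txt): modified={c.txt, d.txt, e.txt} staged={e.txt}
After op 7 (git add d.txt): modified={c.txt, e.txt} staged={d.txt, e.txt}
After op 8 (git reset e.txt): modified={c.txt, e.txt} staged={d.txt}
After op 9 (modify e.txt): modified={c.txt, e.txt} staged={d.txt}
After op 10 (git commit): modified={c.txt, e.txt} staged={none}
After op 11 (git add c.txt): modified={e.txt} staged={c.txt}
After op 12 (git add e.txt): modified={none} staged={c.txt, e.txt}
After op 13 (git reset c.txt): modified={c.txt} staged={e.txt}
After op 14 (git reset e.txt): modified={c.txt, e.txt} staged={none}
After op 15 (modify a.txt): modified={a.txt, c.txt, e.txt} staged={none}
After op 16 (git add e.txt): modified={a.txt, c.txt} staged={e.txt}
After op 17 (git commit): modified={a.txt, c.txt} staged={none}
After op 18 (git commit): modified={a.txt, c.txt} staged={none}
After op 19 (modify b.txt): modified={a.txt, b.txt, c.txt} staged={none}

Answer: a.txt, b.txt, c.txt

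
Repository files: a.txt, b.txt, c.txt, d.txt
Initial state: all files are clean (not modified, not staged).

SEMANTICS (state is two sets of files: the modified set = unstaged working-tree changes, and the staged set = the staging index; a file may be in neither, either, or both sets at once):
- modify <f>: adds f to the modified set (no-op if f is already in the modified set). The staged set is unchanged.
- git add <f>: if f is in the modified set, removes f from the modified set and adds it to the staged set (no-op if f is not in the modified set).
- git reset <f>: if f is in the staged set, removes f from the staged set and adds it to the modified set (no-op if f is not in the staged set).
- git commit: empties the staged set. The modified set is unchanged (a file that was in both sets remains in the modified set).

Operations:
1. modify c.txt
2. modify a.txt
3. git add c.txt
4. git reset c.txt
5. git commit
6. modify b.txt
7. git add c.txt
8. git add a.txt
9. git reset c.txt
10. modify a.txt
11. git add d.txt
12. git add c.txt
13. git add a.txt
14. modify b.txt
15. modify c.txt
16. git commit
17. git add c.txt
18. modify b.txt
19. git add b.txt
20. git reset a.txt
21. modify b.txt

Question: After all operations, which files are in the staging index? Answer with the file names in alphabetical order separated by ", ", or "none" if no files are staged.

After op 1 (modify c.txt): modified={c.txt} staged={none}
After op 2 (modify a.txt): modified={a.txt, c.txt} staged={none}
After op 3 (git add c.txt): modified={a.txt} staged={c.txt}
After op 4 (git reset c.txt): modified={a.txt, c.txt} staged={none}
After op 5 (git commit): modified={a.txt, c.txt} staged={none}
After op 6 (modify b.txt): modified={a.txt, b.txt, c.txt} staged={none}
After op 7 (git add c.txt): modified={a.txt, b.txt} staged={c.txt}
After op 8 (git add a.txt): modified={b.txt} staged={a.txt, c.txt}
After op 9 (git reset c.txt): modified={b.txt, c.txt} staged={a.txt}
After op 10 (modify a.txt): modified={a.txt, b.txt, c.txt} staged={a.txt}
After op 11 (git add d.txt): modified={a.txt, b.txt, c.txt} staged={a.txt}
After op 12 (git add c.txt): modified={a.txt, b.txt} staged={a.txt, c.txt}
After op 13 (git add a.txt): modified={b.txt} staged={a.txt, c.txt}
After op 14 (modify b.txt): modified={b.txt} staged={a.txt, c.txt}
After op 15 (modify c.txt): modified={b.txt, c.txt} staged={a.txt, c.txt}
After op 16 (git commit): modified={b.txt, c.txt} staged={none}
After op 17 (git add c.txt): modified={b.txt} staged={c.txt}
After op 18 (modify b.txt): modified={b.txt} staged={c.txt}
After op 19 (git add b.txt): modified={none} staged={b.txt, c.txt}
After op 20 (git reset a.txt): modified={none} staged={b.txt, c.txt}
After op 21 (modify b.txt): modified={b.txt} staged={b.txt, c.txt}

Answer: b.txt, c.txt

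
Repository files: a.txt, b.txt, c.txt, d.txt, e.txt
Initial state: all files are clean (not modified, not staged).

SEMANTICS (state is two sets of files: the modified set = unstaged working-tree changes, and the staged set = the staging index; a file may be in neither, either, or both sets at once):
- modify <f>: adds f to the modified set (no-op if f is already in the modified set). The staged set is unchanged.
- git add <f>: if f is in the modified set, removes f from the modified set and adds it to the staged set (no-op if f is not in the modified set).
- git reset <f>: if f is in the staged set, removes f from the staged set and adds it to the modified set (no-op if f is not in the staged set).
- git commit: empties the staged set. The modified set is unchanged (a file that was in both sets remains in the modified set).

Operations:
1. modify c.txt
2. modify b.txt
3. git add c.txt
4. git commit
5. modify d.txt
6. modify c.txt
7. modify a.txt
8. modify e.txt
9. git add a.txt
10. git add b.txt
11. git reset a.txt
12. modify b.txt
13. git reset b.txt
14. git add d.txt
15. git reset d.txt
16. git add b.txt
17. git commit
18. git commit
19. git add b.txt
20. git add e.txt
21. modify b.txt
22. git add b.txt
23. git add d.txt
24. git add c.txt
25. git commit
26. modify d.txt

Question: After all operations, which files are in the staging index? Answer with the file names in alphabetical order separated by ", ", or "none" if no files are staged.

After op 1 (modify c.txt): modified={c.txt} staged={none}
After op 2 (modify b.txt): modified={b.txt, c.txt} staged={none}
After op 3 (git add c.txt): modified={b.txt} staged={c.txt}
After op 4 (git commit): modified={b.txt} staged={none}
After op 5 (modify d.txt): modified={b.txt, d.txt} staged={none}
After op 6 (modify c.txt): modified={b.txt, c.txt, d.txt} staged={none}
After op 7 (modify a.txt): modified={a.txt, b.txt, c.txt, d.txt} staged={none}
After op 8 (modify e.txt): modified={a.txt, b.txt, c.txt, d.txt, e.txt} staged={none}
After op 9 (git add a.txt): modified={b.txt, c.txt, d.txt, e.txt} staged={a.txt}
After op 10 (git add b.txt): modified={c.txt, d.txt, e.txt} staged={a.txt, b.txt}
After op 11 (git reset a.txt): modified={a.txt, c.txt, d.txt, e.txt} staged={b.txt}
After op 12 (modify b.txt): modified={a.txt, b.txt, c.txt, d.txt, e.txt} staged={b.txt}
After op 13 (git reset b.txt): modified={a.txt, b.txt, c.txt, d.txt, e.txt} staged={none}
After op 14 (git add d.txt): modified={a.txt, b.txt, c.txt, e.txt} staged={d.txt}
After op 15 (git reset d.txt): modified={a.txt, b.txt, c.txt, d.txt, e.txt} staged={none}
After op 16 (git add b.txt): modified={a.txt, c.txt, d.txt, e.txt} staged={b.txt}
After op 17 (git commit): modified={a.txt, c.txt, d.txt, e.txt} staged={none}
After op 18 (git commit): modified={a.txt, c.txt, d.txt, e.txt} staged={none}
After op 19 (git add b.txt): modified={a.txt, c.txt, d.txt, e.txt} staged={none}
After op 20 (git add e.txt): modified={a.txt, c.txt, d.txt} staged={e.txt}
After op 21 (modify b.txt): modified={a.txt, b.txt, c.txt, d.txt} staged={e.txt}
After op 22 (git add b.txt): modified={a.txt, c.txt, d.txt} staged={b.txt, e.txt}
After op 23 (git add d.txt): modified={a.txt, c.txt} staged={b.txt, d.txt, e.txt}
After op 24 (git add c.txt): modified={a.txt} staged={b.txt, c.txt, d.txt, e.txt}
After op 25 (git commit): modified={a.txt} staged={none}
After op 26 (modify d.txt): modified={a.txt, d.txt} staged={none}

Answer: none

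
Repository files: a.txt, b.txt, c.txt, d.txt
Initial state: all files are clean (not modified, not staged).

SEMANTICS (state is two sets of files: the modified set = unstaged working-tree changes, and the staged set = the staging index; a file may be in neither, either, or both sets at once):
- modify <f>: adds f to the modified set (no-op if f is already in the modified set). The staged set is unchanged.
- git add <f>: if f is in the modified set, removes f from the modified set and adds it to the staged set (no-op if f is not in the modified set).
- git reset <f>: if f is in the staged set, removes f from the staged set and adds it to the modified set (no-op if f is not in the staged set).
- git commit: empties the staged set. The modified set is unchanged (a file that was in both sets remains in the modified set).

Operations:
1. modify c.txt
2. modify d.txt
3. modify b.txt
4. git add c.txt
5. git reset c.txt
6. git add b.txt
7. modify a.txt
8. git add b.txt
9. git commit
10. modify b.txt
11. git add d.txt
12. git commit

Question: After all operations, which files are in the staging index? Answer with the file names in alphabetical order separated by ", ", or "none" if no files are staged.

Answer: none

Derivation:
After op 1 (modify c.txt): modified={c.txt} staged={none}
After op 2 (modify d.txt): modified={c.txt, d.txt} staged={none}
After op 3 (modify b.txt): modified={b.txt, c.txt, d.txt} staged={none}
After op 4 (git add c.txt): modified={b.txt, d.txt} staged={c.txt}
After op 5 (git reset c.txt): modified={b.txt, c.txt, d.txt} staged={none}
After op 6 (git add b.txt): modified={c.txt, d.txt} staged={b.txt}
After op 7 (modify a.txt): modified={a.txt, c.txt, d.txt} staged={b.txt}
After op 8 (git add b.txt): modified={a.txt, c.txt, d.txt} staged={b.txt}
After op 9 (git commit): modified={a.txt, c.txt, d.txt} staged={none}
After op 10 (modify b.txt): modified={a.txt, b.txt, c.txt, d.txt} staged={none}
After op 11 (git add d.txt): modified={a.txt, b.txt, c.txt} staged={d.txt}
After op 12 (git commit): modified={a.txt, b.txt, c.txt} staged={none}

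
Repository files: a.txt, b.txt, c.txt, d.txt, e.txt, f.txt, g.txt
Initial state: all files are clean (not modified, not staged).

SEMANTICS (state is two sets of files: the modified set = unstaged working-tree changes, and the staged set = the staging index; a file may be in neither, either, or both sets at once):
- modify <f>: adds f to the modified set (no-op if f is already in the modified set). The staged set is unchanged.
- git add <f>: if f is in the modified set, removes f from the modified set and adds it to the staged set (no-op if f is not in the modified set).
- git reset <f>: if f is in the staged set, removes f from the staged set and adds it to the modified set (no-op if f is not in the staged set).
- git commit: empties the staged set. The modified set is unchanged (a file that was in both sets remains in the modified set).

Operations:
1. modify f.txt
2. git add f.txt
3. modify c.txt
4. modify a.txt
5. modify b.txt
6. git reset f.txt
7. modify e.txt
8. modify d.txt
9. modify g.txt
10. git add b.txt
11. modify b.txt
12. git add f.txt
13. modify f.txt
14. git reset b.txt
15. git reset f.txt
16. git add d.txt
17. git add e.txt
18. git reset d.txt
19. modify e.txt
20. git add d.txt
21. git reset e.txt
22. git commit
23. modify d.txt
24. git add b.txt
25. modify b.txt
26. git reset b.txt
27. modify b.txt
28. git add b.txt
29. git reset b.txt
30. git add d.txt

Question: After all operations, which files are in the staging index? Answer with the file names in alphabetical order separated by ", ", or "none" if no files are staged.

After op 1 (modify f.txt): modified={f.txt} staged={none}
After op 2 (git add f.txt): modified={none} staged={f.txt}
After op 3 (modify c.txt): modified={c.txt} staged={f.txt}
After op 4 (modify a.txt): modified={a.txt, c.txt} staged={f.txt}
After op 5 (modify b.txt): modified={a.txt, b.txt, c.txt} staged={f.txt}
After op 6 (git reset f.txt): modified={a.txt, b.txt, c.txt, f.txt} staged={none}
After op 7 (modify e.txt): modified={a.txt, b.txt, c.txt, e.txt, f.txt} staged={none}
After op 8 (modify d.txt): modified={a.txt, b.txt, c.txt, d.txt, e.txt, f.txt} staged={none}
After op 9 (modify g.txt): modified={a.txt, b.txt, c.txt, d.txt, e.txt, f.txt, g.txt} staged={none}
After op 10 (git add b.txt): modified={a.txt, c.txt, d.txt, e.txt, f.txt, g.txt} staged={b.txt}
After op 11 (modify b.txt): modified={a.txt, b.txt, c.txt, d.txt, e.txt, f.txt, g.txt} staged={b.txt}
After op 12 (git add f.txt): modified={a.txt, b.txt, c.txt, d.txt, e.txt, g.txt} staged={b.txt, f.txt}
After op 13 (modify f.txt): modified={a.txt, b.txt, c.txt, d.txt, e.txt, f.txt, g.txt} staged={b.txt, f.txt}
After op 14 (git reset b.txt): modified={a.txt, b.txt, c.txt, d.txt, e.txt, f.txt, g.txt} staged={f.txt}
After op 15 (git reset f.txt): modified={a.txt, b.txt, c.txt, d.txt, e.txt, f.txt, g.txt} staged={none}
After op 16 (git add d.txt): modified={a.txt, b.txt, c.txt, e.txt, f.txt, g.txt} staged={d.txt}
After op 17 (git add e.txt): modified={a.txt, b.txt, c.txt, f.txt, g.txt} staged={d.txt, e.txt}
After op 18 (git reset d.txt): modified={a.txt, b.txt, c.txt, d.txt, f.txt, g.txt} staged={e.txt}
After op 19 (modify e.txt): modified={a.txt, b.txt, c.txt, d.txt, e.txt, f.txt, g.txt} staged={e.txt}
After op 20 (git add d.txt): modified={a.txt, b.txt, c.txt, e.txt, f.txt, g.txt} staged={d.txt, e.txt}
After op 21 (git reset e.txt): modified={a.txt, b.txt, c.txt, e.txt, f.txt, g.txt} staged={d.txt}
After op 22 (git commit): modified={a.txt, b.txt, c.txt, e.txt, f.txt, g.txt} staged={none}
After op 23 (modify d.txt): modified={a.txt, b.txt, c.txt, d.txt, e.txt, f.txt, g.txt} staged={none}
After op 24 (git add b.txt): modified={a.txt, c.txt, d.txt, e.txt, f.txt, g.txt} staged={b.txt}
After op 25 (modify b.txt): modified={a.txt, b.txt, c.txt, d.txt, e.txt, f.txt, g.txt} staged={b.txt}
After op 26 (git reset b.txt): modified={a.txt, b.txt, c.txt, d.txt, e.txt, f.txt, g.txt} staged={none}
After op 27 (modify b.txt): modified={a.txt, b.txt, c.txt, d.txt, e.txt, f.txt, g.txt} staged={none}
After op 28 (git add b.txt): modified={a.txt, c.txt, d.txt, e.txt, f.txt, g.txt} staged={b.txt}
After op 29 (git reset b.txt): modified={a.txt, b.txt, c.txt, d.txt, e.txt, f.txt, g.txt} staged={none}
After op 30 (git add d.txt): modified={a.txt, b.txt, c.txt, e.txt, f.txt, g.txt} staged={d.txt}

Answer: d.txt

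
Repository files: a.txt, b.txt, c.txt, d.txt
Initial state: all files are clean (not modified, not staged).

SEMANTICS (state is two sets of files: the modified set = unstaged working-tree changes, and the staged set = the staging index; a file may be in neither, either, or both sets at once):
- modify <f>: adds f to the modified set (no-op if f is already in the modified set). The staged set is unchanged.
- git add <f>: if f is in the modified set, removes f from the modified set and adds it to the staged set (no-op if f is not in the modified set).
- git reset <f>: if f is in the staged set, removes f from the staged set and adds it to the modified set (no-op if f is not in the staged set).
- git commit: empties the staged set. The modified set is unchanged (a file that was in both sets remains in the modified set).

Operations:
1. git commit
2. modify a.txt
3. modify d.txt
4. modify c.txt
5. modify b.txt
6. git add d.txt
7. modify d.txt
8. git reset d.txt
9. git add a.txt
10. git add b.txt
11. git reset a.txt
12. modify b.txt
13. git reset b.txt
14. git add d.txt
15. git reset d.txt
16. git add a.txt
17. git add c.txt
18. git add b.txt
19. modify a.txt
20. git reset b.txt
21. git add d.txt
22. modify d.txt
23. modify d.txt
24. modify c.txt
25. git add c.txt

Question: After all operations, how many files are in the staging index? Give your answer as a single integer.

After op 1 (git commit): modified={none} staged={none}
After op 2 (modify a.txt): modified={a.txt} staged={none}
After op 3 (modify d.txt): modified={a.txt, d.txt} staged={none}
After op 4 (modify c.txt): modified={a.txt, c.txt, d.txt} staged={none}
After op 5 (modify b.txt): modified={a.txt, b.txt, c.txt, d.txt} staged={none}
After op 6 (git add d.txt): modified={a.txt, b.txt, c.txt} staged={d.txt}
After op 7 (modify d.txt): modified={a.txt, b.txt, c.txt, d.txt} staged={d.txt}
After op 8 (git reset d.txt): modified={a.txt, b.txt, c.txt, d.txt} staged={none}
After op 9 (git add a.txt): modified={b.txt, c.txt, d.txt} staged={a.txt}
After op 10 (git add b.txt): modified={c.txt, d.txt} staged={a.txt, b.txt}
After op 11 (git reset a.txt): modified={a.txt, c.txt, d.txt} staged={b.txt}
After op 12 (modify b.txt): modified={a.txt, b.txt, c.txt, d.txt} staged={b.txt}
After op 13 (git reset b.txt): modified={a.txt, b.txt, c.txt, d.txt} staged={none}
After op 14 (git add d.txt): modified={a.txt, b.txt, c.txt} staged={d.txt}
After op 15 (git reset d.txt): modified={a.txt, b.txt, c.txt, d.txt} staged={none}
After op 16 (git add a.txt): modified={b.txt, c.txt, d.txt} staged={a.txt}
After op 17 (git add c.txt): modified={b.txt, d.txt} staged={a.txt, c.txt}
After op 18 (git add b.txt): modified={d.txt} staged={a.txt, b.txt, c.txt}
After op 19 (modify a.txt): modified={a.txt, d.txt} staged={a.txt, b.txt, c.txt}
After op 20 (git reset b.txt): modified={a.txt, b.txt, d.txt} staged={a.txt, c.txt}
After op 21 (git add d.txt): modified={a.txt, b.txt} staged={a.txt, c.txt, d.txt}
After op 22 (modify d.txt): modified={a.txt, b.txt, d.txt} staged={a.txt, c.txt, d.txt}
After op 23 (modify d.txt): modified={a.txt, b.txt, d.txt} staged={a.txt, c.txt, d.txt}
After op 24 (modify c.txt): modified={a.txt, b.txt, c.txt, d.txt} staged={a.txt, c.txt, d.txt}
After op 25 (git add c.txt): modified={a.txt, b.txt, d.txt} staged={a.txt, c.txt, d.txt}
Final staged set: {a.txt, c.txt, d.txt} -> count=3

Answer: 3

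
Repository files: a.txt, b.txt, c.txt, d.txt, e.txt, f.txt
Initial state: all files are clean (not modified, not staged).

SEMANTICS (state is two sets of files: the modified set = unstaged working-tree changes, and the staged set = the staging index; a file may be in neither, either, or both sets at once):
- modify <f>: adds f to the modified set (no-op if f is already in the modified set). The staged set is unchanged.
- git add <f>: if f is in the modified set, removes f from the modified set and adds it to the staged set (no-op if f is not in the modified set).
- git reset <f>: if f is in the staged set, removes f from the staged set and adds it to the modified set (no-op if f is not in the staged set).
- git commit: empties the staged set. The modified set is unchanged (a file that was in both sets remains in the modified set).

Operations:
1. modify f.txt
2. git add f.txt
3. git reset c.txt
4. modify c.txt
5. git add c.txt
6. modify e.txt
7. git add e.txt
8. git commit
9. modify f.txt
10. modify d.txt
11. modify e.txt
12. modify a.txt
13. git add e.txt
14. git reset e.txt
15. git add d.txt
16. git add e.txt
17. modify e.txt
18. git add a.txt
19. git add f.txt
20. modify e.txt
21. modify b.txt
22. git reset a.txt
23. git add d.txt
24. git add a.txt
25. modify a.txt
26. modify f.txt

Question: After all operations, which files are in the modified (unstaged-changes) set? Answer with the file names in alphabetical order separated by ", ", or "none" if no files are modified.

After op 1 (modify f.txt): modified={f.txt} staged={none}
After op 2 (git add f.txt): modified={none} staged={f.txt}
After op 3 (git reset c.txt): modified={none} staged={f.txt}
After op 4 (modify c.txt): modified={c.txt} staged={f.txt}
After op 5 (git add c.txt): modified={none} staged={c.txt, f.txt}
After op 6 (modify e.txt): modified={e.txt} staged={c.txt, f.txt}
After op 7 (git add e.txt): modified={none} staged={c.txt, e.txt, f.txt}
After op 8 (git commit): modified={none} staged={none}
After op 9 (modify f.txt): modified={f.txt} staged={none}
After op 10 (modify d.txt): modified={d.txt, f.txt} staged={none}
After op 11 (modify e.txt): modified={d.txt, e.txt, f.txt} staged={none}
After op 12 (modify a.txt): modified={a.txt, d.txt, e.txt, f.txt} staged={none}
After op 13 (git add e.txt): modified={a.txt, d.txt, f.txt} staged={e.txt}
After op 14 (git reset e.txt): modified={a.txt, d.txt, e.txt, f.txt} staged={none}
After op 15 (git add d.txt): modified={a.txt, e.txt, f.txt} staged={d.txt}
After op 16 (git add e.txt): modified={a.txt, f.txt} staged={d.txt, e.txt}
After op 17 (modify e.txt): modified={a.txt, e.txt, f.txt} staged={d.txt, e.txt}
After op 18 (git add a.txt): modified={e.txt, f.txt} staged={a.txt, d.txt, e.txt}
After op 19 (git add f.txt): modified={e.txt} staged={a.txt, d.txt, e.txt, f.txt}
After op 20 (modify e.txt): modified={e.txt} staged={a.txt, d.txt, e.txt, f.txt}
After op 21 (modify b.txt): modified={b.txt, e.txt} staged={a.txt, d.txt, e.txt, f.txt}
After op 22 (git reset a.txt): modified={a.txt, b.txt, e.txt} staged={d.txt, e.txt, f.txt}
After op 23 (git add d.txt): modified={a.txt, b.txt, e.txt} staged={d.txt, e.txt, f.txt}
After op 24 (git add a.txt): modified={b.txt, e.txt} staged={a.txt, d.txt, e.txt, f.txt}
After op 25 (modify a.txt): modified={a.txt, b.txt, e.txt} staged={a.txt, d.txt, e.txt, f.txt}
After op 26 (modify f.txt): modified={a.txt, b.txt, e.txt, f.txt} staged={a.txt, d.txt, e.txt, f.txt}

Answer: a.txt, b.txt, e.txt, f.txt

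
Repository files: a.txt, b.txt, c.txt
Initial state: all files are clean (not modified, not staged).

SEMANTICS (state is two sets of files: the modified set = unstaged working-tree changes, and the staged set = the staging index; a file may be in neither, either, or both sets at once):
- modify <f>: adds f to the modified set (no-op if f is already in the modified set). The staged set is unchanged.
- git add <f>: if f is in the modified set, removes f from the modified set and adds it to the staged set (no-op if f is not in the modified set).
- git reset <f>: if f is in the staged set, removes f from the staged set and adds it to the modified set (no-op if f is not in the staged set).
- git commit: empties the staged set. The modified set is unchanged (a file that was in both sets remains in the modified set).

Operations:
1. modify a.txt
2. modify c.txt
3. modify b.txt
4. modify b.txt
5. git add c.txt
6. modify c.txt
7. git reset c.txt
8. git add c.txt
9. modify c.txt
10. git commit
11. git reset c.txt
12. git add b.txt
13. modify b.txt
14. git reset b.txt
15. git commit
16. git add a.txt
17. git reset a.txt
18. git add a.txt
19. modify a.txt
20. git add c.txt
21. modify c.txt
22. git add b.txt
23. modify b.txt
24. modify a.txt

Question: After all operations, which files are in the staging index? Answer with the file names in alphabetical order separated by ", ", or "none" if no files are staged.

Answer: a.txt, b.txt, c.txt

Derivation:
After op 1 (modify a.txt): modified={a.txt} staged={none}
After op 2 (modify c.txt): modified={a.txt, c.txt} staged={none}
After op 3 (modify b.txt): modified={a.txt, b.txt, c.txt} staged={none}
After op 4 (modify b.txt): modified={a.txt, b.txt, c.txt} staged={none}
After op 5 (git add c.txt): modified={a.txt, b.txt} staged={c.txt}
After op 6 (modify c.txt): modified={a.txt, b.txt, c.txt} staged={c.txt}
After op 7 (git reset c.txt): modified={a.txt, b.txt, c.txt} staged={none}
After op 8 (git add c.txt): modified={a.txt, b.txt} staged={c.txt}
After op 9 (modify c.txt): modified={a.txt, b.txt, c.txt} staged={c.txt}
After op 10 (git commit): modified={a.txt, b.txt, c.txt} staged={none}
After op 11 (git reset c.txt): modified={a.txt, b.txt, c.txt} staged={none}
After op 12 (git add b.txt): modified={a.txt, c.txt} staged={b.txt}
After op 13 (modify b.txt): modified={a.txt, b.txt, c.txt} staged={b.txt}
After op 14 (git reset b.txt): modified={a.txt, b.txt, c.txt} staged={none}
After op 15 (git commit): modified={a.txt, b.txt, c.txt} staged={none}
After op 16 (git add a.txt): modified={b.txt, c.txt} staged={a.txt}
After op 17 (git reset a.txt): modified={a.txt, b.txt, c.txt} staged={none}
After op 18 (git add a.txt): modified={b.txt, c.txt} staged={a.txt}
After op 19 (modify a.txt): modified={a.txt, b.txt, c.txt} staged={a.txt}
After op 20 (git add c.txt): modified={a.txt, b.txt} staged={a.txt, c.txt}
After op 21 (modify c.txt): modified={a.txt, b.txt, c.txt} staged={a.txt, c.txt}
After op 22 (git add b.txt): modified={a.txt, c.txt} staged={a.txt, b.txt, c.txt}
After op 23 (modify b.txt): modified={a.txt, b.txt, c.txt} staged={a.txt, b.txt, c.txt}
After op 24 (modify a.txt): modified={a.txt, b.txt, c.txt} staged={a.txt, b.txt, c.txt}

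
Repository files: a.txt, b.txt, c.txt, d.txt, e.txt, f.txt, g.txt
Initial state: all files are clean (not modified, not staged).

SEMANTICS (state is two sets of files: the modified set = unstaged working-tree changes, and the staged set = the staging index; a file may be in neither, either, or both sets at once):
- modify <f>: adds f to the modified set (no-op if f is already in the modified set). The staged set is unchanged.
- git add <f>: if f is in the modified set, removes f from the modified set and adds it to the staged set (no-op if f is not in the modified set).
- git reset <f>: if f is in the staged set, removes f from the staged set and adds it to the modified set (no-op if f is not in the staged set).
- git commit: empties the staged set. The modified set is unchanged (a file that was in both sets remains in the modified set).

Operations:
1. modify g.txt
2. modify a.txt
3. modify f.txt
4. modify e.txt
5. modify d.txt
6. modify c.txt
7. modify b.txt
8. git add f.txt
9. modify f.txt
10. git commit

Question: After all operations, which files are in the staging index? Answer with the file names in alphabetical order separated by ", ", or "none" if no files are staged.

Answer: none

Derivation:
After op 1 (modify g.txt): modified={g.txt} staged={none}
After op 2 (modify a.txt): modified={a.txt, g.txt} staged={none}
After op 3 (modify f.txt): modified={a.txt, f.txt, g.txt} staged={none}
After op 4 (modify e.txt): modified={a.txt, e.txt, f.txt, g.txt} staged={none}
After op 5 (modify d.txt): modified={a.txt, d.txt, e.txt, f.txt, g.txt} staged={none}
After op 6 (modify c.txt): modified={a.txt, c.txt, d.txt, e.txt, f.txt, g.txt} staged={none}
After op 7 (modify b.txt): modified={a.txt, b.txt, c.txt, d.txt, e.txt, f.txt, g.txt} staged={none}
After op 8 (git add f.txt): modified={a.txt, b.txt, c.txt, d.txt, e.txt, g.txt} staged={f.txt}
After op 9 (modify f.txt): modified={a.txt, b.txt, c.txt, d.txt, e.txt, f.txt, g.txt} staged={f.txt}
After op 10 (git commit): modified={a.txt, b.txt, c.txt, d.txt, e.txt, f.txt, g.txt} staged={none}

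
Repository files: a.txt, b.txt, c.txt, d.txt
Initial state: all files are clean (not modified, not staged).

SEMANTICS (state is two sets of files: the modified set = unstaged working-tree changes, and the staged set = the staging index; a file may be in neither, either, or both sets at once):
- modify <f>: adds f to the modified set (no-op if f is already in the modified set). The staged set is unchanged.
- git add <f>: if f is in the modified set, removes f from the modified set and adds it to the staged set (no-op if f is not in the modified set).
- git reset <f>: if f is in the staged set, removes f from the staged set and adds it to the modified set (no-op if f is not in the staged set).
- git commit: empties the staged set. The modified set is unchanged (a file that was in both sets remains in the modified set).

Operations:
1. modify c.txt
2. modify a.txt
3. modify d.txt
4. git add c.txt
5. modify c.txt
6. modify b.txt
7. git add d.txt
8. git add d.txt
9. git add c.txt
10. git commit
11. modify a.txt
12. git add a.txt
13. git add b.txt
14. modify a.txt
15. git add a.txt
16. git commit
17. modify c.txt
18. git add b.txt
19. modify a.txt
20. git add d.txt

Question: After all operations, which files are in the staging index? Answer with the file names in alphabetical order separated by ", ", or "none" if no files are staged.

Answer: none

Derivation:
After op 1 (modify c.txt): modified={c.txt} staged={none}
After op 2 (modify a.txt): modified={a.txt, c.txt} staged={none}
After op 3 (modify d.txt): modified={a.txt, c.txt, d.txt} staged={none}
After op 4 (git add c.txt): modified={a.txt, d.txt} staged={c.txt}
After op 5 (modify c.txt): modified={a.txt, c.txt, d.txt} staged={c.txt}
After op 6 (modify b.txt): modified={a.txt, b.txt, c.txt, d.txt} staged={c.txt}
After op 7 (git add d.txt): modified={a.txt, b.txt, c.txt} staged={c.txt, d.txt}
After op 8 (git add d.txt): modified={a.txt, b.txt, c.txt} staged={c.txt, d.txt}
After op 9 (git add c.txt): modified={a.txt, b.txt} staged={c.txt, d.txt}
After op 10 (git commit): modified={a.txt, b.txt} staged={none}
After op 11 (modify a.txt): modified={a.txt, b.txt} staged={none}
After op 12 (git add a.txt): modified={b.txt} staged={a.txt}
After op 13 (git add b.txt): modified={none} staged={a.txt, b.txt}
After op 14 (modify a.txt): modified={a.txt} staged={a.txt, b.txt}
After op 15 (git add a.txt): modified={none} staged={a.txt, b.txt}
After op 16 (git commit): modified={none} staged={none}
After op 17 (modify c.txt): modified={c.txt} staged={none}
After op 18 (git add b.txt): modified={c.txt} staged={none}
After op 19 (modify a.txt): modified={a.txt, c.txt} staged={none}
After op 20 (git add d.txt): modified={a.txt, c.txt} staged={none}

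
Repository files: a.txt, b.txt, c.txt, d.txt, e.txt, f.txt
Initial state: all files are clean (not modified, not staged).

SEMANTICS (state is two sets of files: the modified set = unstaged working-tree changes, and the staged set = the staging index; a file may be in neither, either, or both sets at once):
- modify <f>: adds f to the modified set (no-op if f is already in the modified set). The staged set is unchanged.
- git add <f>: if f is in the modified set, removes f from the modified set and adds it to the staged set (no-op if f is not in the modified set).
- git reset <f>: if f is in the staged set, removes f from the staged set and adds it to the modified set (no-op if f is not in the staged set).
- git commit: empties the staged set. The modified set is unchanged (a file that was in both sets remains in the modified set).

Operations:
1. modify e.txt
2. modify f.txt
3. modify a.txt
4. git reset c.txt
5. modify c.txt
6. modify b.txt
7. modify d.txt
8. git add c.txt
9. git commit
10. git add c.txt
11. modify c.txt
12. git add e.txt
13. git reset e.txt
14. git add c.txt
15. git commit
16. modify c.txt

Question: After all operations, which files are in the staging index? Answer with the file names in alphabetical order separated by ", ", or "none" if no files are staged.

After op 1 (modify e.txt): modified={e.txt} staged={none}
After op 2 (modify f.txt): modified={e.txt, f.txt} staged={none}
After op 3 (modify a.txt): modified={a.txt, e.txt, f.txt} staged={none}
After op 4 (git reset c.txt): modified={a.txt, e.txt, f.txt} staged={none}
After op 5 (modify c.txt): modified={a.txt, c.txt, e.txt, f.txt} staged={none}
After op 6 (modify b.txt): modified={a.txt, b.txt, c.txt, e.txt, f.txt} staged={none}
After op 7 (modify d.txt): modified={a.txt, b.txt, c.txt, d.txt, e.txt, f.txt} staged={none}
After op 8 (git add c.txt): modified={a.txt, b.txt, d.txt, e.txt, f.txt} staged={c.txt}
After op 9 (git commit): modified={a.txt, b.txt, d.txt, e.txt, f.txt} staged={none}
After op 10 (git add c.txt): modified={a.txt, b.txt, d.txt, e.txt, f.txt} staged={none}
After op 11 (modify c.txt): modified={a.txt, b.txt, c.txt, d.txt, e.txt, f.txt} staged={none}
After op 12 (git add e.txt): modified={a.txt, b.txt, c.txt, d.txt, f.txt} staged={e.txt}
After op 13 (git reset e.txt): modified={a.txt, b.txt, c.txt, d.txt, e.txt, f.txt} staged={none}
After op 14 (git add c.txt): modified={a.txt, b.txt, d.txt, e.txt, f.txt} staged={c.txt}
After op 15 (git commit): modified={a.txt, b.txt, d.txt, e.txt, f.txt} staged={none}
After op 16 (modify c.txt): modified={a.txt, b.txt, c.txt, d.txt, e.txt, f.txt} staged={none}

Answer: none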